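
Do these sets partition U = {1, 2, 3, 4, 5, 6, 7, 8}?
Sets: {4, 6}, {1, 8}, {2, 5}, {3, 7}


A partition requires: (1) non-empty parts, (2) pairwise disjoint, (3) union = U
Parts: {4, 6}, {1, 8}, {2, 5}, {3, 7}
Union of parts: {1, 2, 3, 4, 5, 6, 7, 8}
U = {1, 2, 3, 4, 5, 6, 7, 8}
All non-empty? True
Pairwise disjoint? True
Covers U? True

Yes, valid partition


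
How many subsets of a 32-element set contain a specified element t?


Subsets of A containing t correspond to subsets of A \ {t}, which has 31 elements.
Count = 2^(n-1) = 2^31
= 2147483648

Number of subsets containing t = 2147483648


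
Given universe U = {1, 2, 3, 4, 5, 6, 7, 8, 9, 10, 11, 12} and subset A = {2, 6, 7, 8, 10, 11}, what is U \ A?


Aᶜ = U \ A = elements in U but not in A
U = {1, 2, 3, 4, 5, 6, 7, 8, 9, 10, 11, 12}
A = {2, 6, 7, 8, 10, 11}
Aᶜ = {1, 3, 4, 5, 9, 12}

Aᶜ = {1, 3, 4, 5, 9, 12}


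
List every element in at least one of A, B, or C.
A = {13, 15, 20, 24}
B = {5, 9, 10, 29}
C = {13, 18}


A ∪ B = {5, 9, 10, 13, 15, 20, 24, 29}
(A ∪ B) ∪ C = {5, 9, 10, 13, 15, 18, 20, 24, 29}

A ∪ B ∪ C = {5, 9, 10, 13, 15, 18, 20, 24, 29}


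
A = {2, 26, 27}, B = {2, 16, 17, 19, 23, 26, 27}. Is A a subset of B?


A ⊆ B means every element of A is in B.
All elements of A are in B.
So A ⊆ B.

Yes, A ⊆ B


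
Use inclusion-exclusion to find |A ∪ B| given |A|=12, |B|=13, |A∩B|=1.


|A ∪ B| = |A| + |B| - |A ∩ B|
= 12 + 13 - 1
= 24

|A ∪ B| = 24


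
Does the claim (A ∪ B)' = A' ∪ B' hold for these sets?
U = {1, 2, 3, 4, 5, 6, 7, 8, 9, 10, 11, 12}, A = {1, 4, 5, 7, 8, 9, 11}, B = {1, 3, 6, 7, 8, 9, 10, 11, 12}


LHS: A ∪ B = {1, 3, 4, 5, 6, 7, 8, 9, 10, 11, 12}
(A ∪ B)' = U \ (A ∪ B) = {2}
A' = {2, 3, 6, 10, 12}, B' = {2, 4, 5}
Claimed RHS: A' ∪ B' = {2, 3, 4, 5, 6, 10, 12}
Identity is INVALID: LHS = {2} but the RHS claimed here equals {2, 3, 4, 5, 6, 10, 12}. The correct form is (A ∪ B)' = A' ∩ B'.

Identity is invalid: (A ∪ B)' = {2} but A' ∪ B' = {2, 3, 4, 5, 6, 10, 12}. The correct De Morgan law is (A ∪ B)' = A' ∩ B'.


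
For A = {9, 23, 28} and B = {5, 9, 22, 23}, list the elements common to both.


A ∩ B = elements in both A and B
A = {9, 23, 28}
B = {5, 9, 22, 23}
A ∩ B = {9, 23}

A ∩ B = {9, 23}


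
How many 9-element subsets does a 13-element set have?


C(n,k) = n! / (k!(n-k)!)
C(13,9) = 13! / (9!4!)
= 715

C(13,9) = 715


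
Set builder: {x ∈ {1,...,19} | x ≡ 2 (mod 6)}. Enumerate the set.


Checking each candidate:
Condition: x in {1,...,19} with x ≡ 2 (mod 6)
Result = {2, 8, 14}

{2, 8, 14}


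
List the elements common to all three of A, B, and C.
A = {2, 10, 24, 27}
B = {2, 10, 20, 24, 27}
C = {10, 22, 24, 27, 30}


A ∩ B = {2, 10, 24, 27}
(A ∩ B) ∩ C = {10, 24, 27}

A ∩ B ∩ C = {10, 24, 27}


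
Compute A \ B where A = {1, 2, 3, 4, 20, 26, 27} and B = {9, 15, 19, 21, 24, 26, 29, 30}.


A \ B = elements in A but not in B
A = {1, 2, 3, 4, 20, 26, 27}
B = {9, 15, 19, 21, 24, 26, 29, 30}
Remove from A any elements in B
A \ B = {1, 2, 3, 4, 20, 27}

A \ B = {1, 2, 3, 4, 20, 27}


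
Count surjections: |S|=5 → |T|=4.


n = |S| = 5, k = |T| = 4. Surjections via inclusion-exclusion:
S(n,k) = Σ(-1)^i × C(k,i) × (k-i)^n, i=0 to k
i=0: (-1)^0×C(4,0)×4^5 = 1024
i=1: (-1)^1×C(4,1)×3^5 = -972
i=2: (-1)^2×C(4,2)×2^5 = 192
i=3: (-1)^3×C(4,3)×1^5 = -4
i=4: (-1)^4×C(4,4)×0^5 = 0
Total = 240

Number of surjections = 240


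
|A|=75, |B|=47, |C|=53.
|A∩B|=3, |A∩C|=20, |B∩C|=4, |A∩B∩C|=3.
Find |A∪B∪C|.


|A∪B∪C| = |A|+|B|+|C| - |A∩B|-|A∩C|-|B∩C| + |A∩B∩C|
= 75+47+53 - 3-20-4 + 3
= 175 - 27 + 3
= 151

|A ∪ B ∪ C| = 151


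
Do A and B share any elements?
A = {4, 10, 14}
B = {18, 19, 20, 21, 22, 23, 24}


Disjoint means A ∩ B = ∅.
A ∩ B = ∅
A ∩ B = ∅, so A and B are disjoint.

No — A and B share no elements (A ∩ B = ∅), so they are disjoint


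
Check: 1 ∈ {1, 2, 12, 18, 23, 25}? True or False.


A = {1, 2, 12, 18, 23, 25}
Checking if 1 is in A
1 is in A → True

1 ∈ A


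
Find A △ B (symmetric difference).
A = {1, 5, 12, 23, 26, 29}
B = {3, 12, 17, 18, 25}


A △ B = (A \ B) ∪ (B \ A) = elements in exactly one of A or B
A \ B = {1, 5, 23, 26, 29}
B \ A = {3, 17, 18, 25}
A △ B = {1, 3, 5, 17, 18, 23, 25, 26, 29}

A △ B = {1, 3, 5, 17, 18, 23, 25, 26, 29}


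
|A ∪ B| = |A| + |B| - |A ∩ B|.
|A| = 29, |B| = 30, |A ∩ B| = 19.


|A ∪ B| = |A| + |B| - |A ∩ B|
= 29 + 30 - 19
= 40

|A ∪ B| = 40


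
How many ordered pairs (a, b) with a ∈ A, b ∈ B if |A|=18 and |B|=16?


|A × B| = |A| × |B|
= 18 × 16
= 288

|A × B| = 288


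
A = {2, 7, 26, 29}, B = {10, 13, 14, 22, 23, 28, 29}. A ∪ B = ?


A ∪ B = all elements in A or B (or both)
A = {2, 7, 26, 29}
B = {10, 13, 14, 22, 23, 28, 29}
A ∪ B = {2, 7, 10, 13, 14, 22, 23, 26, 28, 29}

A ∪ B = {2, 7, 10, 13, 14, 22, 23, 26, 28, 29}


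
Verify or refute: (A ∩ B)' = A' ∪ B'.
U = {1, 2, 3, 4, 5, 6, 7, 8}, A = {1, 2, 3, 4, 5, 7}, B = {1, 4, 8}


LHS: A ∩ B = {1, 4}
(A ∩ B)' = U \ (A ∩ B) = {2, 3, 5, 6, 7, 8}
A' = {6, 8}, B' = {2, 3, 5, 6, 7}
Claimed RHS: A' ∪ B' = {2, 3, 5, 6, 7, 8}
Identity is VALID: LHS = RHS = {2, 3, 5, 6, 7, 8} ✓

Identity is valid. (A ∩ B)' = A' ∪ B' = {2, 3, 5, 6, 7, 8}


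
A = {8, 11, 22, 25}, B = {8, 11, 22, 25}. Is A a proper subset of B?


A ⊂ B requires: A ⊆ B AND A ≠ B.
A ⊆ B? Yes
A = B? Yes
A = B, so A is not a PROPER subset.

No, A is not a proper subset of B


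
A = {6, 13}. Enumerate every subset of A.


|A| = 2, so |P(A)| = 2^2 = 4
Enumerate subsets by cardinality (0 to 2):
∅, {6}, {13}, {6, 13}

P(A) has 4 subsets: ∅, {6}, {13}, {6, 13}


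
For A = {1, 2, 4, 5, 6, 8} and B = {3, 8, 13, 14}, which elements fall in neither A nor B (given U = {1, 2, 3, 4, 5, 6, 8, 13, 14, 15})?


A = {1, 2, 4, 5, 6, 8}
B = {3, 8, 13, 14}
Region: in neither A nor B (given U = {1, 2, 3, 4, 5, 6, 8, 13, 14, 15})
Elements: {15}

Elements in neither A nor B (given U = {1, 2, 3, 4, 5, 6, 8, 13, 14, 15}): {15}


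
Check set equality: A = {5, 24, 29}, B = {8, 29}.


Two sets are equal iff they have exactly the same elements.
A = {5, 24, 29}
B = {8, 29}
Differences: {5, 8, 24}
A ≠ B

No, A ≠ B


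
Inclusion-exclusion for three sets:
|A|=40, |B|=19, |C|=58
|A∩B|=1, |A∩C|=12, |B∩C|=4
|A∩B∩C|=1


|A∪B∪C| = |A|+|B|+|C| - |A∩B|-|A∩C|-|B∩C| + |A∩B∩C|
= 40+19+58 - 1-12-4 + 1
= 117 - 17 + 1
= 101

|A ∪ B ∪ C| = 101


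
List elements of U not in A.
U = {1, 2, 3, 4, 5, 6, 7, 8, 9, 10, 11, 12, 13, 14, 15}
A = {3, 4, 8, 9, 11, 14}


Aᶜ = U \ A = elements in U but not in A
U = {1, 2, 3, 4, 5, 6, 7, 8, 9, 10, 11, 12, 13, 14, 15}
A = {3, 4, 8, 9, 11, 14}
Aᶜ = {1, 2, 5, 6, 7, 10, 12, 13, 15}

Aᶜ = {1, 2, 5, 6, 7, 10, 12, 13, 15}


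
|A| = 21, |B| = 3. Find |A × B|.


|A × B| = |A| × |B|
= 21 × 3
= 63

|A × B| = 63


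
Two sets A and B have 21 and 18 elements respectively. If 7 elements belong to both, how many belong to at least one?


|A ∪ B| = |A| + |B| - |A ∩ B|
= 21 + 18 - 7
= 32

|A ∪ B| = 32


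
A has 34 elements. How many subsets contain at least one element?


Total subsets = 2^n = 2^34 = 17179869184
Non-empty subsets exclude the empty set: 2^n - 1
= 17179869184 - 1
= 17179869183

Number of non-empty subsets = 17179869183


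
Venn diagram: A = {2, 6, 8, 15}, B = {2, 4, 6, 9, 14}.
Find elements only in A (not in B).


A = {2, 6, 8, 15}
B = {2, 4, 6, 9, 14}
Region: only in A (not in B)
Elements: {8, 15}

Elements only in A (not in B): {8, 15}


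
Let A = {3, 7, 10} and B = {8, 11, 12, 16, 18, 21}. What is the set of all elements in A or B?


A ∪ B = all elements in A or B (or both)
A = {3, 7, 10}
B = {8, 11, 12, 16, 18, 21}
A ∪ B = {3, 7, 8, 10, 11, 12, 16, 18, 21}

A ∪ B = {3, 7, 8, 10, 11, 12, 16, 18, 21}


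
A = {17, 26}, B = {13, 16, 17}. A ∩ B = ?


A ∩ B = elements in both A and B
A = {17, 26}
B = {13, 16, 17}
A ∩ B = {17}

A ∩ B = {17}


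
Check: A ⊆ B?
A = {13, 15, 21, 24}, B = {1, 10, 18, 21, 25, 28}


A ⊆ B means every element of A is in B.
Elements in A not in B: {13, 15, 24}
So A ⊄ B.

No, A ⊄ B


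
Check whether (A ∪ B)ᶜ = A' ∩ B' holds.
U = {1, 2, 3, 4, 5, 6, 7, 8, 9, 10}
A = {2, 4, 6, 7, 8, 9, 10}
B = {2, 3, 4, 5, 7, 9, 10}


LHS: A ∪ B = {2, 3, 4, 5, 6, 7, 8, 9, 10}
(A ∪ B)' = U \ (A ∪ B) = {1}
A' = {1, 3, 5}, B' = {1, 6, 8}
Claimed RHS: A' ∩ B' = {1}
Identity is VALID: LHS = RHS = {1} ✓

Identity is valid. (A ∪ B)' = A' ∩ B' = {1}


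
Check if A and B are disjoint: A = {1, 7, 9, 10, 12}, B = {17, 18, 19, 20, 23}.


Disjoint means A ∩ B = ∅.
A ∩ B = ∅
A ∩ B = ∅, so A and B are disjoint.

Yes, A and B are disjoint


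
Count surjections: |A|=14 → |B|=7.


n = |A| = 14, k = |B| = 7. Surjections via inclusion-exclusion:
S(n,k) = Σ(-1)^i × C(k,i) × (k-i)^n, i=0 to k
i=0: (-1)^0×C(7,0)×7^14 = 678223072849
i=1: (-1)^1×C(7,1)×6^14 = -548549148672
i=2: (-1)^2×C(7,2)×5^14 = 128173828125
i=3: (-1)^3×C(7,3)×4^14 = -9395240960
i=4: (-1)^4×C(7,4)×3^14 = 167403915
i=5: (-1)^5×C(7,5)×2^14 = -344064
i=6: (-1)^6×C(7,6)×1^14 = 7
i=7: (-1)^7×C(7,7)×0^14 = 0
Total = 248619571200

Number of surjections = 248619571200


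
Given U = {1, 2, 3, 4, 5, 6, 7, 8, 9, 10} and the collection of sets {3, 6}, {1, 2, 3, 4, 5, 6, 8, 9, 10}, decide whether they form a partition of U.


A partition requires: (1) non-empty parts, (2) pairwise disjoint, (3) union = U
Parts: {3, 6}, {1, 2, 3, 4, 5, 6, 8, 9, 10}
Union of parts: {1, 2, 3, 4, 5, 6, 8, 9, 10}
U = {1, 2, 3, 4, 5, 6, 7, 8, 9, 10}
All non-empty? True
Pairwise disjoint? False
Covers U? False

No, not a valid partition


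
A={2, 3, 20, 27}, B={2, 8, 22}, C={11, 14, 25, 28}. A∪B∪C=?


A ∪ B = {2, 3, 8, 20, 22, 27}
(A ∪ B) ∪ C = {2, 3, 8, 11, 14, 20, 22, 25, 27, 28}

A ∪ B ∪ C = {2, 3, 8, 11, 14, 20, 22, 25, 27, 28}


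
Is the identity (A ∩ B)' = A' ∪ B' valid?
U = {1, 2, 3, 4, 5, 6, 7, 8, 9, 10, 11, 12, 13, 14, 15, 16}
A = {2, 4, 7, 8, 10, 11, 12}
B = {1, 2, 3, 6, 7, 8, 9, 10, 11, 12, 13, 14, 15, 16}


LHS: A ∩ B = {2, 7, 8, 10, 11, 12}
(A ∩ B)' = U \ (A ∩ B) = {1, 3, 4, 5, 6, 9, 13, 14, 15, 16}
A' = {1, 3, 5, 6, 9, 13, 14, 15, 16}, B' = {4, 5}
Claimed RHS: A' ∪ B' = {1, 3, 4, 5, 6, 9, 13, 14, 15, 16}
Identity is VALID: LHS = RHS = {1, 3, 4, 5, 6, 9, 13, 14, 15, 16} ✓

Identity is valid. (A ∩ B)' = A' ∪ B' = {1, 3, 4, 5, 6, 9, 13, 14, 15, 16}


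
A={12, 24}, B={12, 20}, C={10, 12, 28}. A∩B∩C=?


A ∩ B = {12}
(A ∩ B) ∩ C = {12}

A ∩ B ∩ C = {12}


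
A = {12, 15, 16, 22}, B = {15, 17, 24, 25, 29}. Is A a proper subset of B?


A ⊂ B requires: A ⊆ B AND A ≠ B.
A ⊆ B? No
A ⊄ B, so A is not a proper subset.

No, A is not a proper subset of B


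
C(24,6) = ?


C(n,k) = n! / (k!(n-k)!)
C(24,6) = 24! / (6!18!)
= 134596

C(24,6) = 134596


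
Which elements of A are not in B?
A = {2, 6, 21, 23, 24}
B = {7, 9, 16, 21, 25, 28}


A \ B = elements in A but not in B
A = {2, 6, 21, 23, 24}
B = {7, 9, 16, 21, 25, 28}
Remove from A any elements in B
A \ B = {2, 6, 23, 24}

A \ B = {2, 6, 23, 24}


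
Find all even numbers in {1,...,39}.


Checking each candidate:
Condition: even numbers in {1,...,39}
Result = {2, 4, 6, 8, 10, 12, 14, 16, 18, 20, 22, 24, 26, 28, 30, 32, 34, 36, 38}

{2, 4, 6, 8, 10, 12, 14, 16, 18, 20, 22, 24, 26, 28, 30, 32, 34, 36, 38}


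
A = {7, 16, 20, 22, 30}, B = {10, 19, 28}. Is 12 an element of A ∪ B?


A = {7, 16, 20, 22, 30}, B = {10, 19, 28}
A ∪ B = all elements in A or B
A ∪ B = {7, 10, 16, 19, 20, 22, 28, 30}
Checking if 12 ∈ A ∪ B
12 is not in A ∪ B → False

12 ∉ A ∪ B


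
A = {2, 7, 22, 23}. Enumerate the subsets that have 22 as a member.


A subset of A contains 22 iff the remaining 3 elements form any subset of A \ {22}.
Count: 2^(n-1) = 2^3 = 8
Subsets containing 22: {22}, {2, 22}, {7, 22}, {22, 23}, {2, 7, 22}, {2, 22, 23}, {7, 22, 23}, {2, 7, 22, 23}

Subsets containing 22 (8 total): {22}, {2, 22}, {7, 22}, {22, 23}, {2, 7, 22}, {2, 22, 23}, {7, 22, 23}, {2, 7, 22, 23}


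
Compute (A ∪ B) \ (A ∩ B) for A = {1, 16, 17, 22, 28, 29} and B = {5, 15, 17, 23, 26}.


A △ B = (A \ B) ∪ (B \ A) = elements in exactly one of A or B
A \ B = {1, 16, 22, 28, 29}
B \ A = {5, 15, 23, 26}
A △ B = {1, 5, 15, 16, 22, 23, 26, 28, 29}

A △ B = {1, 5, 15, 16, 22, 23, 26, 28, 29}


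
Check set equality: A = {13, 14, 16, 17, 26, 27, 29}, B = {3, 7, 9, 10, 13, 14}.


Two sets are equal iff they have exactly the same elements.
A = {13, 14, 16, 17, 26, 27, 29}
B = {3, 7, 9, 10, 13, 14}
Differences: {3, 7, 9, 10, 16, 17, 26, 27, 29}
A ≠ B

No, A ≠ B


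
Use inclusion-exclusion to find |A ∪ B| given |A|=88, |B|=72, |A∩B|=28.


|A ∪ B| = |A| + |B| - |A ∩ B|
= 88 + 72 - 28
= 132

|A ∪ B| = 132


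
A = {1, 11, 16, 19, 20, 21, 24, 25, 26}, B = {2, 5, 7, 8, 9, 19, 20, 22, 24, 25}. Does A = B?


Two sets are equal iff they have exactly the same elements.
A = {1, 11, 16, 19, 20, 21, 24, 25, 26}
B = {2, 5, 7, 8, 9, 19, 20, 22, 24, 25}
Differences: {1, 2, 5, 7, 8, 9, 11, 16, 21, 22, 26}
A ≠ B

No, A ≠ B


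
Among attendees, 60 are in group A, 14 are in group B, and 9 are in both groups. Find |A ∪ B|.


|A ∪ B| = |A| + |B| - |A ∩ B|
= 60 + 14 - 9
= 65

|A ∪ B| = 65


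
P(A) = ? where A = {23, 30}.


|A| = 2, so |P(A)| = 2^2 = 4
Enumerate subsets by cardinality (0 to 2):
∅, {23}, {30}, {23, 30}

P(A) has 4 subsets: ∅, {23}, {30}, {23, 30}


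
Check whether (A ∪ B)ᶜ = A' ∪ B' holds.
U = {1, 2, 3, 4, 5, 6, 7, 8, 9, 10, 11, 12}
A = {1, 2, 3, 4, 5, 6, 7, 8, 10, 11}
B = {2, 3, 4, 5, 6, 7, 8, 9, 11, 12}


LHS: A ∪ B = {1, 2, 3, 4, 5, 6, 7, 8, 9, 10, 11, 12}
(A ∪ B)' = U \ (A ∪ B) = ∅
A' = {9, 12}, B' = {1, 10}
Claimed RHS: A' ∪ B' = {1, 9, 10, 12}
Identity is INVALID: LHS = ∅ but the RHS claimed here equals {1, 9, 10, 12}. The correct form is (A ∪ B)' = A' ∩ B'.

Identity is invalid: (A ∪ B)' = ∅ but A' ∪ B' = {1, 9, 10, 12}. The correct De Morgan law is (A ∪ B)' = A' ∩ B'.


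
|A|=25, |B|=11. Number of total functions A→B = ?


Each of |A| = 25 inputs maps to any of |B| = 11 outputs.
# functions = |B|^|A| = 11^25
= 108347059433883722041830251

Number of functions = 108347059433883722041830251


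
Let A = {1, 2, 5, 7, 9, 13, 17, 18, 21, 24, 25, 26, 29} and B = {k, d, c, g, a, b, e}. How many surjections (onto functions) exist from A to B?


n = |A| = 13, k = |B| = 7. Surjections via inclusion-exclusion:
S(n,k) = Σ(-1)^i × C(k,i) × (k-i)^n, i=0 to k
i=0: (-1)^0×C(7,0)×7^13 = 96889010407
i=1: (-1)^1×C(7,1)×6^13 = -91424858112
i=2: (-1)^2×C(7,2)×5^13 = 25634765625
i=3: (-1)^3×C(7,3)×4^13 = -2348810240
i=4: (-1)^4×C(7,4)×3^13 = 55801305
i=5: (-1)^5×C(7,5)×2^13 = -172032
i=6: (-1)^6×C(7,6)×1^13 = 7
i=7: (-1)^7×C(7,7)×0^13 = 0
Total = 28805736960

Number of surjections = 28805736960


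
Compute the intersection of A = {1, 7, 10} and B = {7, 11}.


A ∩ B = elements in both A and B
A = {1, 7, 10}
B = {7, 11}
A ∩ B = {7}

A ∩ B = {7}


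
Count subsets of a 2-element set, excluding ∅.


Total subsets = 2^n = 2^2 = 4
Non-empty subsets exclude the empty set: 2^n - 1
= 4 - 1
= 3

Number of non-empty subsets = 3


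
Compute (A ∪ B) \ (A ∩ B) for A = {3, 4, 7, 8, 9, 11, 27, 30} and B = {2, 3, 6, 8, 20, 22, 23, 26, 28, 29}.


A △ B = (A \ B) ∪ (B \ A) = elements in exactly one of A or B
A \ B = {4, 7, 9, 11, 27, 30}
B \ A = {2, 6, 20, 22, 23, 26, 28, 29}
A △ B = {2, 4, 6, 7, 9, 11, 20, 22, 23, 26, 27, 28, 29, 30}

A △ B = {2, 4, 6, 7, 9, 11, 20, 22, 23, 26, 27, 28, 29, 30}


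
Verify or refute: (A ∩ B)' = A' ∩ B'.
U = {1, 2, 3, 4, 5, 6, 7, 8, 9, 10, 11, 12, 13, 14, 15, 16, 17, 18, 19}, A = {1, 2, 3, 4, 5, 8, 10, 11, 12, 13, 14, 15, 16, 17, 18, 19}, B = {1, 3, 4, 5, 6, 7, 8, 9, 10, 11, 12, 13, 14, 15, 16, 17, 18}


LHS: A ∩ B = {1, 3, 4, 5, 8, 10, 11, 12, 13, 14, 15, 16, 17, 18}
(A ∩ B)' = U \ (A ∩ B) = {2, 6, 7, 9, 19}
A' = {6, 7, 9}, B' = {2, 19}
Claimed RHS: A' ∩ B' = ∅
Identity is INVALID: LHS = {2, 6, 7, 9, 19} but the RHS claimed here equals ∅. The correct form is (A ∩ B)' = A' ∪ B'.

Identity is invalid: (A ∩ B)' = {2, 6, 7, 9, 19} but A' ∩ B' = ∅. The correct De Morgan law is (A ∩ B)' = A' ∪ B'.


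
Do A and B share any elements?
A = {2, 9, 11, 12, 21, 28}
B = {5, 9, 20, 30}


Disjoint means A ∩ B = ∅.
A ∩ B = {9}
A ∩ B ≠ ∅, so A and B are NOT disjoint.

Yes — A and B share the element(s) of A ∩ B = {9}, so they are not disjoint


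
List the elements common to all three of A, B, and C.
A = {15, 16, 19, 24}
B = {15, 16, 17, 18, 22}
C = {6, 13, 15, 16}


A ∩ B = {15, 16}
(A ∩ B) ∩ C = {15, 16}

A ∩ B ∩ C = {15, 16}


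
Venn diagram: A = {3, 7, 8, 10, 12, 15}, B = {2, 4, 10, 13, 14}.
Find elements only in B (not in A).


A = {3, 7, 8, 10, 12, 15}
B = {2, 4, 10, 13, 14}
Region: only in B (not in A)
Elements: {2, 4, 13, 14}

Elements only in B (not in A): {2, 4, 13, 14}


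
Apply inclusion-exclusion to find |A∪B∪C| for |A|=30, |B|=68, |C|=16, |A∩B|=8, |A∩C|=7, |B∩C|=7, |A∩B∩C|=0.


|A∪B∪C| = |A|+|B|+|C| - |A∩B|-|A∩C|-|B∩C| + |A∩B∩C|
= 30+68+16 - 8-7-7 + 0
= 114 - 22 + 0
= 92

|A ∪ B ∪ C| = 92


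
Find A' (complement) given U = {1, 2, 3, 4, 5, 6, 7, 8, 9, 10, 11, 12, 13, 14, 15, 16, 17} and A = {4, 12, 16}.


Aᶜ = U \ A = elements in U but not in A
U = {1, 2, 3, 4, 5, 6, 7, 8, 9, 10, 11, 12, 13, 14, 15, 16, 17}
A = {4, 12, 16}
Aᶜ = {1, 2, 3, 5, 6, 7, 8, 9, 10, 11, 13, 14, 15, 17}

Aᶜ = {1, 2, 3, 5, 6, 7, 8, 9, 10, 11, 13, 14, 15, 17}


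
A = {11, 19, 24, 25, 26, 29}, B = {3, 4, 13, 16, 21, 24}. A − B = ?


A \ B = elements in A but not in B
A = {11, 19, 24, 25, 26, 29}
B = {3, 4, 13, 16, 21, 24}
Remove from A any elements in B
A \ B = {11, 19, 25, 26, 29}

A \ B = {11, 19, 25, 26, 29}


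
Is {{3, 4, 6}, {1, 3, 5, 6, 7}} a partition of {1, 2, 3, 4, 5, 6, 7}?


A partition requires: (1) non-empty parts, (2) pairwise disjoint, (3) union = U
Parts: {3, 4, 6}, {1, 3, 5, 6, 7}
Union of parts: {1, 3, 4, 5, 6, 7}
U = {1, 2, 3, 4, 5, 6, 7}
All non-empty? True
Pairwise disjoint? False
Covers U? False

No, not a valid partition


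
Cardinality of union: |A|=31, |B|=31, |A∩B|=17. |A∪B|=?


|A ∪ B| = |A| + |B| - |A ∩ B|
= 31 + 31 - 17
= 45

|A ∪ B| = 45


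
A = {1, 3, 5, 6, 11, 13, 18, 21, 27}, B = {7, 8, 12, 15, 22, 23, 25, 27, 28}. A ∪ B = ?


A ∪ B = all elements in A or B (or both)
A = {1, 3, 5, 6, 11, 13, 18, 21, 27}
B = {7, 8, 12, 15, 22, 23, 25, 27, 28}
A ∪ B = {1, 3, 5, 6, 7, 8, 11, 12, 13, 15, 18, 21, 22, 23, 25, 27, 28}

A ∪ B = {1, 3, 5, 6, 7, 8, 11, 12, 13, 15, 18, 21, 22, 23, 25, 27, 28}


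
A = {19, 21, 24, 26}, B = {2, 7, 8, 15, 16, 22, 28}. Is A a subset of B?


A ⊆ B means every element of A is in B.
Elements in A not in B: {19, 21, 24, 26}
So A ⊄ B.

No, A ⊄ B


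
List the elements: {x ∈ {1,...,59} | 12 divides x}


Checking each candidate:
Condition: multiples of 12 in {1,...,59}
Result = {12, 24, 36, 48}

{12, 24, 36, 48}


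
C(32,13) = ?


C(n,k) = n! / (k!(n-k)!)
C(32,13) = 32! / (13!19!)
= 347373600

C(32,13) = 347373600


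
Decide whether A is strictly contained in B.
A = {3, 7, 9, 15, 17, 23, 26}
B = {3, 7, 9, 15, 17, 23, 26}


A ⊂ B requires: A ⊆ B AND A ≠ B.
A ⊆ B? Yes
A = B? Yes
A = B, so A is not a PROPER subset.

No, A is not a proper subset of B


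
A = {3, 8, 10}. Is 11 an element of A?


A = {3, 8, 10}
Checking if 11 is in A
11 is not in A → False

11 ∉ A


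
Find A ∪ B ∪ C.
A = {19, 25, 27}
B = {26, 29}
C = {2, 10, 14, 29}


A ∪ B = {19, 25, 26, 27, 29}
(A ∪ B) ∪ C = {2, 10, 14, 19, 25, 26, 27, 29}

A ∪ B ∪ C = {2, 10, 14, 19, 25, 26, 27, 29}


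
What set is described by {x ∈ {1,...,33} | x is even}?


Checking each candidate:
Condition: even numbers in {1,...,33}
Result = {2, 4, 6, 8, 10, 12, 14, 16, 18, 20, 22, 24, 26, 28, 30, 32}

{2, 4, 6, 8, 10, 12, 14, 16, 18, 20, 22, 24, 26, 28, 30, 32}


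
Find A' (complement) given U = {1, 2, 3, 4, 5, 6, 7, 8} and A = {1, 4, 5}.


Aᶜ = U \ A = elements in U but not in A
U = {1, 2, 3, 4, 5, 6, 7, 8}
A = {1, 4, 5}
Aᶜ = {2, 3, 6, 7, 8}

Aᶜ = {2, 3, 6, 7, 8}


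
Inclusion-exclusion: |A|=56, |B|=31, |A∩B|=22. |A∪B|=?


|A ∪ B| = |A| + |B| - |A ∩ B|
= 56 + 31 - 22
= 65

|A ∪ B| = 65


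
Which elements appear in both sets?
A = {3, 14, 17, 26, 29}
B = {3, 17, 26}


A ∩ B = elements in both A and B
A = {3, 14, 17, 26, 29}
B = {3, 17, 26}
A ∩ B = {3, 17, 26}

A ∩ B = {3, 17, 26}


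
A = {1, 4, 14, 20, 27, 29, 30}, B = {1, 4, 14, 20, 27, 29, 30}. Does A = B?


Two sets are equal iff they have exactly the same elements.
A = {1, 4, 14, 20, 27, 29, 30}
B = {1, 4, 14, 20, 27, 29, 30}
Same elements → A = B

Yes, A = B


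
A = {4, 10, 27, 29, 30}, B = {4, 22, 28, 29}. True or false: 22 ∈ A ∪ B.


A = {4, 10, 27, 29, 30}, B = {4, 22, 28, 29}
A ∪ B = all elements in A or B
A ∪ B = {4, 10, 22, 27, 28, 29, 30}
Checking if 22 ∈ A ∪ B
22 is in A ∪ B → True

22 ∈ A ∪ B


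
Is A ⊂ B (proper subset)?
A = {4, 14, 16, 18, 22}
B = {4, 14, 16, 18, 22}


A ⊂ B requires: A ⊆ B AND A ≠ B.
A ⊆ B? Yes
A = B? Yes
A = B, so A is not a PROPER subset.

No, A is not a proper subset of B


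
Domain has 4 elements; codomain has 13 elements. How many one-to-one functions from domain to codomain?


An injection sends each of |A| = 4 inputs to a distinct output in B.
# injections = |B|·(|B|-1)·…·(|B|-|A|+1) = 13! / (13 - 4)!
= 13 × 12 × 11 × 10
= 17160

Number of injections = 17160


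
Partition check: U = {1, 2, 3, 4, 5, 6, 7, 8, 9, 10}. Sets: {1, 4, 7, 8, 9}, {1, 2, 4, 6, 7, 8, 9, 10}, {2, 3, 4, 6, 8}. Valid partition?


A partition requires: (1) non-empty parts, (2) pairwise disjoint, (3) union = U
Parts: {1, 4, 7, 8, 9}, {1, 2, 4, 6, 7, 8, 9, 10}, {2, 3, 4, 6, 8}
Union of parts: {1, 2, 3, 4, 6, 7, 8, 9, 10}
U = {1, 2, 3, 4, 5, 6, 7, 8, 9, 10}
All non-empty? True
Pairwise disjoint? False
Covers U? False

No, not a valid partition


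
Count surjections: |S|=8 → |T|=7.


n = |S| = 8, k = |T| = 7. Surjections via inclusion-exclusion:
S(n,k) = Σ(-1)^i × C(k,i) × (k-i)^n, i=0 to k
i=0: (-1)^0×C(7,0)×7^8 = 5764801
i=1: (-1)^1×C(7,1)×6^8 = -11757312
i=2: (-1)^2×C(7,2)×5^8 = 8203125
i=3: (-1)^3×C(7,3)×4^8 = -2293760
i=4: (-1)^4×C(7,4)×3^8 = 229635
i=5: (-1)^5×C(7,5)×2^8 = -5376
i=6: (-1)^6×C(7,6)×1^8 = 7
i=7: (-1)^7×C(7,7)×0^8 = 0
Total = 141120

Number of surjections = 141120


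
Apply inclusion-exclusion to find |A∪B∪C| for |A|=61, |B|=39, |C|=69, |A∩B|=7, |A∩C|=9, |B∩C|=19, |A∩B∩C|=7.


|A∪B∪C| = |A|+|B|+|C| - |A∩B|-|A∩C|-|B∩C| + |A∩B∩C|
= 61+39+69 - 7-9-19 + 7
= 169 - 35 + 7
= 141

|A ∪ B ∪ C| = 141


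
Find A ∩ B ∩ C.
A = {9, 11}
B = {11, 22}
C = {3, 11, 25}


A ∩ B = {11}
(A ∩ B) ∩ C = {11}

A ∩ B ∩ C = {11}


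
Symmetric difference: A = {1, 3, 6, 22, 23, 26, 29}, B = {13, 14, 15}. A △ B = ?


A △ B = (A \ B) ∪ (B \ A) = elements in exactly one of A or B
A \ B = {1, 3, 6, 22, 23, 26, 29}
B \ A = {13, 14, 15}
A △ B = {1, 3, 6, 13, 14, 15, 22, 23, 26, 29}

A △ B = {1, 3, 6, 13, 14, 15, 22, 23, 26, 29}


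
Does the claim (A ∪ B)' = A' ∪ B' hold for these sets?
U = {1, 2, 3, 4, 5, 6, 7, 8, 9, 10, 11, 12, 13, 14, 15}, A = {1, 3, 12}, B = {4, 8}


LHS: A ∪ B = {1, 3, 4, 8, 12}
(A ∪ B)' = U \ (A ∪ B) = {2, 5, 6, 7, 9, 10, 11, 13, 14, 15}
A' = {2, 4, 5, 6, 7, 8, 9, 10, 11, 13, 14, 15}, B' = {1, 2, 3, 5, 6, 7, 9, 10, 11, 12, 13, 14, 15}
Claimed RHS: A' ∪ B' = {1, 2, 3, 4, 5, 6, 7, 8, 9, 10, 11, 12, 13, 14, 15}
Identity is INVALID: LHS = {2, 5, 6, 7, 9, 10, 11, 13, 14, 15} but the RHS claimed here equals {1, 2, 3, 4, 5, 6, 7, 8, 9, 10, 11, 12, 13, 14, 15}. The correct form is (A ∪ B)' = A' ∩ B'.

Identity is invalid: (A ∪ B)' = {2, 5, 6, 7, 9, 10, 11, 13, 14, 15} but A' ∪ B' = {1, 2, 3, 4, 5, 6, 7, 8, 9, 10, 11, 12, 13, 14, 15}. The correct De Morgan law is (A ∪ B)' = A' ∩ B'.


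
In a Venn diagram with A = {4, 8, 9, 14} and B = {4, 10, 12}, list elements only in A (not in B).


A = {4, 8, 9, 14}
B = {4, 10, 12}
Region: only in A (not in B)
Elements: {8, 9, 14}

Elements only in A (not in B): {8, 9, 14}


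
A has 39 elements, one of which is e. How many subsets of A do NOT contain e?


Subsets of A avoiding e are subsets of A \ {e}, which has 38 elements.
Count = 2^(n-1) = 2^38
= 274877906944

Number of subsets avoiding e = 274877906944


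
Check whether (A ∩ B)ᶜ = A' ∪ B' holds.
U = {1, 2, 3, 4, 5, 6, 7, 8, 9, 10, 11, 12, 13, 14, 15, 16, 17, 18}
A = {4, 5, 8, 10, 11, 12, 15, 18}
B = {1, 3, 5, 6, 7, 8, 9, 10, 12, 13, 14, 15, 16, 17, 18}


LHS: A ∩ B = {5, 8, 10, 12, 15, 18}
(A ∩ B)' = U \ (A ∩ B) = {1, 2, 3, 4, 6, 7, 9, 11, 13, 14, 16, 17}
A' = {1, 2, 3, 6, 7, 9, 13, 14, 16, 17}, B' = {2, 4, 11}
Claimed RHS: A' ∪ B' = {1, 2, 3, 4, 6, 7, 9, 11, 13, 14, 16, 17}
Identity is VALID: LHS = RHS = {1, 2, 3, 4, 6, 7, 9, 11, 13, 14, 16, 17} ✓

Identity is valid. (A ∩ B)' = A' ∪ B' = {1, 2, 3, 4, 6, 7, 9, 11, 13, 14, 16, 17}


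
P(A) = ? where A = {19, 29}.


|A| = 2, so |P(A)| = 2^2 = 4
Enumerate subsets by cardinality (0 to 2):
∅, {19}, {29}, {19, 29}

P(A) has 4 subsets: ∅, {19}, {29}, {19, 29}


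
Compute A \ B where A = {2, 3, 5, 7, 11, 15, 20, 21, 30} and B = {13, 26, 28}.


A \ B = elements in A but not in B
A = {2, 3, 5, 7, 11, 15, 20, 21, 30}
B = {13, 26, 28}
Remove from A any elements in B
A \ B = {2, 3, 5, 7, 11, 15, 20, 21, 30}

A \ B = {2, 3, 5, 7, 11, 15, 20, 21, 30}


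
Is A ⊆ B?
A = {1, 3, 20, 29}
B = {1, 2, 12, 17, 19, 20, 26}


A ⊆ B means every element of A is in B.
Elements in A not in B: {3, 29}
So A ⊄ B.

No, A ⊄ B


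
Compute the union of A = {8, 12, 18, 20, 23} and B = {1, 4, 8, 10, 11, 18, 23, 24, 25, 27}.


A ∪ B = all elements in A or B (or both)
A = {8, 12, 18, 20, 23}
B = {1, 4, 8, 10, 11, 18, 23, 24, 25, 27}
A ∪ B = {1, 4, 8, 10, 11, 12, 18, 20, 23, 24, 25, 27}

A ∪ B = {1, 4, 8, 10, 11, 12, 18, 20, 23, 24, 25, 27}


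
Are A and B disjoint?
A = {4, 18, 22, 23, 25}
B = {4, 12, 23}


Disjoint means A ∩ B = ∅.
A ∩ B = {4, 23}
A ∩ B ≠ ∅, so A and B are NOT disjoint.

No, A and B are not disjoint (A ∩ B = {4, 23})


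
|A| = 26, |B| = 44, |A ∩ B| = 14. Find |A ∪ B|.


|A ∪ B| = |A| + |B| - |A ∩ B|
= 26 + 44 - 14
= 56

|A ∪ B| = 56


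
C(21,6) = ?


C(n,k) = n! / (k!(n-k)!)
C(21,6) = 21! / (6!15!)
= 54264

C(21,6) = 54264


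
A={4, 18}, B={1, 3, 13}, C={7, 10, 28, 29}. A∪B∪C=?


A ∪ B = {1, 3, 4, 13, 18}
(A ∪ B) ∪ C = {1, 3, 4, 7, 10, 13, 18, 28, 29}

A ∪ B ∪ C = {1, 3, 4, 7, 10, 13, 18, 28, 29}


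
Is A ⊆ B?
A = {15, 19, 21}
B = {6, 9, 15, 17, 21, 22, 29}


A ⊆ B means every element of A is in B.
Elements in A not in B: {19}
So A ⊄ B.

No, A ⊄ B


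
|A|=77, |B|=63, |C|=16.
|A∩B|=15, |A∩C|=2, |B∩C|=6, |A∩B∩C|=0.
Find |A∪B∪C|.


|A∪B∪C| = |A|+|B|+|C| - |A∩B|-|A∩C|-|B∩C| + |A∩B∩C|
= 77+63+16 - 15-2-6 + 0
= 156 - 23 + 0
= 133

|A ∪ B ∪ C| = 133


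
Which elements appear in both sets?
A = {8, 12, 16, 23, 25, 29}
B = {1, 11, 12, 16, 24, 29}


A ∩ B = elements in both A and B
A = {8, 12, 16, 23, 25, 29}
B = {1, 11, 12, 16, 24, 29}
A ∩ B = {12, 16, 29}

A ∩ B = {12, 16, 29}


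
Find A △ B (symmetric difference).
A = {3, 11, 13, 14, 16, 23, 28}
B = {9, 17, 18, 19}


A △ B = (A \ B) ∪ (B \ A) = elements in exactly one of A or B
A \ B = {3, 11, 13, 14, 16, 23, 28}
B \ A = {9, 17, 18, 19}
A △ B = {3, 9, 11, 13, 14, 16, 17, 18, 19, 23, 28}

A △ B = {3, 9, 11, 13, 14, 16, 17, 18, 19, 23, 28}


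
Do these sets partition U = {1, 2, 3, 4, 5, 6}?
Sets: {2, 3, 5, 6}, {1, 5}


A partition requires: (1) non-empty parts, (2) pairwise disjoint, (3) union = U
Parts: {2, 3, 5, 6}, {1, 5}
Union of parts: {1, 2, 3, 5, 6}
U = {1, 2, 3, 4, 5, 6}
All non-empty? True
Pairwise disjoint? False
Covers U? False

No, not a valid partition


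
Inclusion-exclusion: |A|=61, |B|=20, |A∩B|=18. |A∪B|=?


|A ∪ B| = |A| + |B| - |A ∩ B|
= 61 + 20 - 18
= 63

|A ∪ B| = 63


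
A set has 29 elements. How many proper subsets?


Total subsets = 2^n = 2^29 = 536870912
Proper subsets exclude the set itself: 2^n - 1
= 536870912 - 1
= 536870911

Number of proper subsets = 536870911


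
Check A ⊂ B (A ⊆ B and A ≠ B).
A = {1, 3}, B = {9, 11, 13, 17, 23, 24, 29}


A ⊂ B requires: A ⊆ B AND A ≠ B.
A ⊆ B? No
A ⊄ B, so A is not a proper subset.

No, A is not a proper subset of B


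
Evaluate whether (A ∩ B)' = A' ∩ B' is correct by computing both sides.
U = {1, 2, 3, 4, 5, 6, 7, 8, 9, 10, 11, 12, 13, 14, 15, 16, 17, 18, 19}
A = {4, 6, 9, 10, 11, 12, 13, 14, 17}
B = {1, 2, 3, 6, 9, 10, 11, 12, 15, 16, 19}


LHS: A ∩ B = {6, 9, 10, 11, 12}
(A ∩ B)' = U \ (A ∩ B) = {1, 2, 3, 4, 5, 7, 8, 13, 14, 15, 16, 17, 18, 19}
A' = {1, 2, 3, 5, 7, 8, 15, 16, 18, 19}, B' = {4, 5, 7, 8, 13, 14, 17, 18}
Claimed RHS: A' ∩ B' = {5, 7, 8, 18}
Identity is INVALID: LHS = {1, 2, 3, 4, 5, 7, 8, 13, 14, 15, 16, 17, 18, 19} but the RHS claimed here equals {5, 7, 8, 18}. The correct form is (A ∩ B)' = A' ∪ B'.

Identity is invalid: (A ∩ B)' = {1, 2, 3, 4, 5, 7, 8, 13, 14, 15, 16, 17, 18, 19} but A' ∩ B' = {5, 7, 8, 18}. The correct De Morgan law is (A ∩ B)' = A' ∪ B'.


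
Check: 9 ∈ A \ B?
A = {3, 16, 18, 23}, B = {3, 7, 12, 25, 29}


A = {3, 16, 18, 23}, B = {3, 7, 12, 25, 29}
A \ B = elements in A but not in B
A \ B = {16, 18, 23}
Checking if 9 ∈ A \ B
9 is not in A \ B → False

9 ∉ A \ B


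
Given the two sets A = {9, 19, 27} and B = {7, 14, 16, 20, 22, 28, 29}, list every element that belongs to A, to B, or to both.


A ∪ B = all elements in A or B (or both)
A = {9, 19, 27}
B = {7, 14, 16, 20, 22, 28, 29}
A ∪ B = {7, 9, 14, 16, 19, 20, 22, 27, 28, 29}

A ∪ B = {7, 9, 14, 16, 19, 20, 22, 27, 28, 29}


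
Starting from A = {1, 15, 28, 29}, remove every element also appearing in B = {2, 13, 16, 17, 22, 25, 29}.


A \ B = elements in A but not in B
A = {1, 15, 28, 29}
B = {2, 13, 16, 17, 22, 25, 29}
Remove from A any elements in B
A \ B = {1, 15, 28}

A \ B = {1, 15, 28}


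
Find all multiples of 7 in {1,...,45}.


Checking each candidate:
Condition: multiples of 7 in {1,...,45}
Result = {7, 14, 21, 28, 35, 42}

{7, 14, 21, 28, 35, 42}


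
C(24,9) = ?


C(n,k) = n! / (k!(n-k)!)
C(24,9) = 24! / (9!15!)
= 1307504

C(24,9) = 1307504


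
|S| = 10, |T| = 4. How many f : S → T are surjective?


n = |S| = 10, k = |T| = 4. Surjections via inclusion-exclusion:
S(n,k) = Σ(-1)^i × C(k,i) × (k-i)^n, i=0 to k
i=0: (-1)^0×C(4,0)×4^10 = 1048576
i=1: (-1)^1×C(4,1)×3^10 = -236196
i=2: (-1)^2×C(4,2)×2^10 = 6144
i=3: (-1)^3×C(4,3)×1^10 = -4
i=4: (-1)^4×C(4,4)×0^10 = 0
Total = 818520

Number of surjections = 818520


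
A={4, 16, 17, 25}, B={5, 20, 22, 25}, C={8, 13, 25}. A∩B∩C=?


A ∩ B = {25}
(A ∩ B) ∩ C = {25}

A ∩ B ∩ C = {25}


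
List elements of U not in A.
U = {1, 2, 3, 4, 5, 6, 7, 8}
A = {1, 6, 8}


Aᶜ = U \ A = elements in U but not in A
U = {1, 2, 3, 4, 5, 6, 7, 8}
A = {1, 6, 8}
Aᶜ = {2, 3, 4, 5, 7}

Aᶜ = {2, 3, 4, 5, 7}


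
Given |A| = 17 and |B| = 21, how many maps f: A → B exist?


Each of |A| = 17 inputs maps to any of |B| = 21 outputs.
# functions = |B|^|A| = 21^17
= 30041942495081691894741

Number of functions = 30041942495081691894741


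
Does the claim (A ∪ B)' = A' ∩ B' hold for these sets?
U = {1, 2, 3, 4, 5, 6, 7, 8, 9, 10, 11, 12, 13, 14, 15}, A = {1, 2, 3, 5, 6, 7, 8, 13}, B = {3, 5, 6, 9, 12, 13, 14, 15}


LHS: A ∪ B = {1, 2, 3, 5, 6, 7, 8, 9, 12, 13, 14, 15}
(A ∪ B)' = U \ (A ∪ B) = {4, 10, 11}
A' = {4, 9, 10, 11, 12, 14, 15}, B' = {1, 2, 4, 7, 8, 10, 11}
Claimed RHS: A' ∩ B' = {4, 10, 11}
Identity is VALID: LHS = RHS = {4, 10, 11} ✓

Identity is valid. (A ∪ B)' = A' ∩ B' = {4, 10, 11}


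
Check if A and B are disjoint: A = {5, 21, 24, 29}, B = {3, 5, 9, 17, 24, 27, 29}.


Disjoint means A ∩ B = ∅.
A ∩ B = {5, 24, 29}
A ∩ B ≠ ∅, so A and B are NOT disjoint.

No, A and B are not disjoint (A ∩ B = {5, 24, 29})


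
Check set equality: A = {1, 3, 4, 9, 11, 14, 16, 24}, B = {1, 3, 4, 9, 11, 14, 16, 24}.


Two sets are equal iff they have exactly the same elements.
A = {1, 3, 4, 9, 11, 14, 16, 24}
B = {1, 3, 4, 9, 11, 14, 16, 24}
Same elements → A = B

Yes, A = B


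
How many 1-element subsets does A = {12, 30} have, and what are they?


|A| = 2, so A has C(2,1) = 2 subsets of size 1.
Enumerate by choosing 1 elements from A at a time:
{12}, {30}

1-element subsets (2 total): {12}, {30}


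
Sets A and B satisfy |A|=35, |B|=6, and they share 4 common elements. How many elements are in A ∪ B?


|A ∪ B| = |A| + |B| - |A ∩ B|
= 35 + 6 - 4
= 37

|A ∪ B| = 37


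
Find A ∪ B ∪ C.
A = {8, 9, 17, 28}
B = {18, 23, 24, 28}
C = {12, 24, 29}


A ∪ B = {8, 9, 17, 18, 23, 24, 28}
(A ∪ B) ∪ C = {8, 9, 12, 17, 18, 23, 24, 28, 29}

A ∪ B ∪ C = {8, 9, 12, 17, 18, 23, 24, 28, 29}


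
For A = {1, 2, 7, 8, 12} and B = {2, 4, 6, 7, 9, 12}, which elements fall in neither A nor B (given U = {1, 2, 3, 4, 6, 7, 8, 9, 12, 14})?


A = {1, 2, 7, 8, 12}
B = {2, 4, 6, 7, 9, 12}
Region: in neither A nor B (given U = {1, 2, 3, 4, 6, 7, 8, 9, 12, 14})
Elements: {3, 14}

Elements in neither A nor B (given U = {1, 2, 3, 4, 6, 7, 8, 9, 12, 14}): {3, 14}


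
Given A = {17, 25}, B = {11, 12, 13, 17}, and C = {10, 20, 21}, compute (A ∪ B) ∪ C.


A ∪ B = {11, 12, 13, 17, 25}
(A ∪ B) ∪ C = {10, 11, 12, 13, 17, 20, 21, 25}

A ∪ B ∪ C = {10, 11, 12, 13, 17, 20, 21, 25}


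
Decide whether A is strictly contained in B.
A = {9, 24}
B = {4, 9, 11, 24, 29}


A ⊂ B requires: A ⊆ B AND A ≠ B.
A ⊆ B? Yes
A = B? No
A ⊂ B: Yes (A is a proper subset of B)

Yes, A ⊂ B


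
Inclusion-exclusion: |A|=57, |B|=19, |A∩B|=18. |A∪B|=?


|A ∪ B| = |A| + |B| - |A ∩ B|
= 57 + 19 - 18
= 58

|A ∪ B| = 58


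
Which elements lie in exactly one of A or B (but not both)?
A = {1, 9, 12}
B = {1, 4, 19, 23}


A △ B = (A \ B) ∪ (B \ A) = elements in exactly one of A or B
A \ B = {9, 12}
B \ A = {4, 19, 23}
A △ B = {4, 9, 12, 19, 23}

A △ B = {4, 9, 12, 19, 23}


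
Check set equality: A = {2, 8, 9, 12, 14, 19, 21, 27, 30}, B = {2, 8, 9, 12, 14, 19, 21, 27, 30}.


Two sets are equal iff they have exactly the same elements.
A = {2, 8, 9, 12, 14, 19, 21, 27, 30}
B = {2, 8, 9, 12, 14, 19, 21, 27, 30}
Same elements → A = B

Yes, A = B


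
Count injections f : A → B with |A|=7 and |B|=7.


An injection sends each of |A| = 7 inputs to a distinct output in B.
# injections = |B|·(|B|-1)·…·(|B|-|A|+1) = 7! / (7 - 7)!
= 7 × 6 × 5 × 4 × 3 × 2 × 1
= 5040

Number of injections = 5040


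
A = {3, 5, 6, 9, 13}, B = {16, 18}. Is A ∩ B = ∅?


Disjoint means A ∩ B = ∅.
A ∩ B = ∅
A ∩ B = ∅, so A and B are disjoint.

Yes, A and B are disjoint


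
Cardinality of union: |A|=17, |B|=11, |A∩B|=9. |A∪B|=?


|A ∪ B| = |A| + |B| - |A ∩ B|
= 17 + 11 - 9
= 19

|A ∪ B| = 19


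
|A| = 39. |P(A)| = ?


Number of subsets = 2^n
= 2^39
= 549755813888

|P(A)| = 549755813888


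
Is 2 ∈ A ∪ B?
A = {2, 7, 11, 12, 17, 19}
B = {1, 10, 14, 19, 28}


A = {2, 7, 11, 12, 17, 19}, B = {1, 10, 14, 19, 28}
A ∪ B = all elements in A or B
A ∪ B = {1, 2, 7, 10, 11, 12, 14, 17, 19, 28}
Checking if 2 ∈ A ∪ B
2 is in A ∪ B → True

2 ∈ A ∪ B


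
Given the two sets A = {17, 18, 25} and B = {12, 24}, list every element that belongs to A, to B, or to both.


A ∪ B = all elements in A or B (or both)
A = {17, 18, 25}
B = {12, 24}
A ∪ B = {12, 17, 18, 24, 25}

A ∪ B = {12, 17, 18, 24, 25}


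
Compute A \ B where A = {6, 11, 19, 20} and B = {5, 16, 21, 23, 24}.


A \ B = elements in A but not in B
A = {6, 11, 19, 20}
B = {5, 16, 21, 23, 24}
Remove from A any elements in B
A \ B = {6, 11, 19, 20}

A \ B = {6, 11, 19, 20}


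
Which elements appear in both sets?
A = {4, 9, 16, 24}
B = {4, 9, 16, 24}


A ∩ B = elements in both A and B
A = {4, 9, 16, 24}
B = {4, 9, 16, 24}
A ∩ B = {4, 9, 16, 24}

A ∩ B = {4, 9, 16, 24}


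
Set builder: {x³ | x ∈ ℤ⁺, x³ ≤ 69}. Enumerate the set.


Checking each candidate:
Condition: positive perfect cubes ≤ 69
Result = {1, 8, 27, 64}

{1, 8, 27, 64}


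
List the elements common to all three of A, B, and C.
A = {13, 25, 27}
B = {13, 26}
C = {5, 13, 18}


A ∩ B = {13}
(A ∩ B) ∩ C = {13}

A ∩ B ∩ C = {13}


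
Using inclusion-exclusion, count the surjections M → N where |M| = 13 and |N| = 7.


n = |M| = 13, k = |N| = 7. Surjections via inclusion-exclusion:
S(n,k) = Σ(-1)^i × C(k,i) × (k-i)^n, i=0 to k
i=0: (-1)^0×C(7,0)×7^13 = 96889010407
i=1: (-1)^1×C(7,1)×6^13 = -91424858112
i=2: (-1)^2×C(7,2)×5^13 = 25634765625
i=3: (-1)^3×C(7,3)×4^13 = -2348810240
i=4: (-1)^4×C(7,4)×3^13 = 55801305
i=5: (-1)^5×C(7,5)×2^13 = -172032
i=6: (-1)^6×C(7,6)×1^13 = 7
i=7: (-1)^7×C(7,7)×0^13 = 0
Total = 28805736960

Number of surjections = 28805736960


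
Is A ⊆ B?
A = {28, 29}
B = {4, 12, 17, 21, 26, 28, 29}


A ⊆ B means every element of A is in B.
All elements of A are in B.
So A ⊆ B.

Yes, A ⊆ B


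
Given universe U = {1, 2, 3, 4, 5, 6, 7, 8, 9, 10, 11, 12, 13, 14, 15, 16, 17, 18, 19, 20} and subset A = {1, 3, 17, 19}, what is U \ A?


Aᶜ = U \ A = elements in U but not in A
U = {1, 2, 3, 4, 5, 6, 7, 8, 9, 10, 11, 12, 13, 14, 15, 16, 17, 18, 19, 20}
A = {1, 3, 17, 19}
Aᶜ = {2, 4, 5, 6, 7, 8, 9, 10, 11, 12, 13, 14, 15, 16, 18, 20}

Aᶜ = {2, 4, 5, 6, 7, 8, 9, 10, 11, 12, 13, 14, 15, 16, 18, 20}


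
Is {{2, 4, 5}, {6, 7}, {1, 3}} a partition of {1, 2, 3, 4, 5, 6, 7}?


A partition requires: (1) non-empty parts, (2) pairwise disjoint, (3) union = U
Parts: {2, 4, 5}, {6, 7}, {1, 3}
Union of parts: {1, 2, 3, 4, 5, 6, 7}
U = {1, 2, 3, 4, 5, 6, 7}
All non-empty? True
Pairwise disjoint? True
Covers U? True

Yes, valid partition


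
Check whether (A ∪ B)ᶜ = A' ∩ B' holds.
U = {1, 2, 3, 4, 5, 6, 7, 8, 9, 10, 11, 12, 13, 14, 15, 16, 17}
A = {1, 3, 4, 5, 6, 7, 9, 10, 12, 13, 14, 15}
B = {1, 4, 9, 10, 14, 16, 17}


LHS: A ∪ B = {1, 3, 4, 5, 6, 7, 9, 10, 12, 13, 14, 15, 16, 17}
(A ∪ B)' = U \ (A ∪ B) = {2, 8, 11}
A' = {2, 8, 11, 16, 17}, B' = {2, 3, 5, 6, 7, 8, 11, 12, 13, 15}
Claimed RHS: A' ∩ B' = {2, 8, 11}
Identity is VALID: LHS = RHS = {2, 8, 11} ✓

Identity is valid. (A ∪ B)' = A' ∩ B' = {2, 8, 11}


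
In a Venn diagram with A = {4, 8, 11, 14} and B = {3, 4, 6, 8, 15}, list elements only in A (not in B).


A = {4, 8, 11, 14}
B = {3, 4, 6, 8, 15}
Region: only in A (not in B)
Elements: {11, 14}

Elements only in A (not in B): {11, 14}


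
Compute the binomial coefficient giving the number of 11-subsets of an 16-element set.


C(n,k) = n! / (k!(n-k)!)
C(16,11) = 16! / (11!5!)
= 4368

C(16,11) = 4368


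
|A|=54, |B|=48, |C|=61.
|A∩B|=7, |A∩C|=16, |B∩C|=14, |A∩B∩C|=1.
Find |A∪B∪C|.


|A∪B∪C| = |A|+|B|+|C| - |A∩B|-|A∩C|-|B∩C| + |A∩B∩C|
= 54+48+61 - 7-16-14 + 1
= 163 - 37 + 1
= 127

|A ∪ B ∪ C| = 127
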